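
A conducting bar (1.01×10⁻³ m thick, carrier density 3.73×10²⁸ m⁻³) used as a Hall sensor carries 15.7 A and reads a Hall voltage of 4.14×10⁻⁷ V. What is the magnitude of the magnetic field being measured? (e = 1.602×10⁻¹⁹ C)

B ≈ 0.159 T

From V_H = IB/(n e t), B = V_H n e t / I.
B = (4.14×10⁻⁷)(3.73×10²⁸)(1.602×10⁻¹⁹)(1.01×10⁻³)/15.7 ≈ 0.159 T.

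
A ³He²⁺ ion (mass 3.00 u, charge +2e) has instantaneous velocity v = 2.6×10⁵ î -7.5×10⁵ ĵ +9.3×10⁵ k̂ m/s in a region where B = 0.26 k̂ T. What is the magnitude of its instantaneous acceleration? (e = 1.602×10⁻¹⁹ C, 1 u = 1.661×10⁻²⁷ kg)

|a| ≈ 1.33×10¹³ m/s²

v×B = (-1.95×10⁵, -6.76×10⁴, 0) N/C.
F = q v×B = (3.204×10⁻¹⁹ C)·(-1.95×10⁵, -6.76×10⁴, 0) = (-6.25×10⁻¹⁴, -2.17×10⁻¹⁴, 0) N.
|a| = |F|/m = 6.613×10⁻¹⁴/4.983×10⁻²⁷ ≈ 1.33×10¹³ m/s².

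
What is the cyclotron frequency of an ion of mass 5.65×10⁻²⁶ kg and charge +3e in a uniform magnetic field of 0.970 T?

f ≈ 1.31×10⁶ Hz

f = |q|B/(2πm).
f = (4.806×10⁻¹⁹)(0.970)/(2π·5.65×10⁻²⁶) ≈ 1.31×10⁶ Hz.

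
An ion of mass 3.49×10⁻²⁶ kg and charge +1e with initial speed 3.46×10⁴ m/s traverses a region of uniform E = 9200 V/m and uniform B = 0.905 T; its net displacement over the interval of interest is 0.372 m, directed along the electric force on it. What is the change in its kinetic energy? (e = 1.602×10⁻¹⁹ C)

The magnetic force is always ⟂ v and does no work; only the electric force changes KE.
ΔKE = F_E · d = |q|E d = (1.602×10⁻¹⁹)(9200)(0.372) ≈ 5.48×10⁻¹⁶ J.

ΔKE ≈ 5.48×10⁻¹⁶ J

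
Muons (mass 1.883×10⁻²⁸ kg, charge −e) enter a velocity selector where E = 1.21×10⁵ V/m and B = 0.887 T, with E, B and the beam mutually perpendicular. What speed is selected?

v = 1.36×10⁵ m/s

Zero net Lorentz force requires |qE| = |q v×B|, i.e. E = vB.
v = E/B = 1.21×10⁵/0.887 = 1.36×10⁵ m/s.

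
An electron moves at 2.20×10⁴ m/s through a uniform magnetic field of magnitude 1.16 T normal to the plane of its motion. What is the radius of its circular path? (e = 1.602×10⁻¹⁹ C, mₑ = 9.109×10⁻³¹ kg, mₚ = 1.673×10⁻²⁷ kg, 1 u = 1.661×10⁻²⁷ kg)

r ≈ 1.08×10⁻⁷ m

The magnetic force provides the centripetal force: |q|vB = mv²/r.
r = mv/(|q|B) = (9.109×10⁻³¹)(2.20×10⁴)/((1.602×10⁻¹⁹)(1.16)) ≈ 1.08×10⁻⁷ m.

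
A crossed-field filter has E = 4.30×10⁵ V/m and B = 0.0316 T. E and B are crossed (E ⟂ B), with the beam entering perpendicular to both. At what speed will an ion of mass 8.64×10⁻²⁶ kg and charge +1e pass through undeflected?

v = 1.36×10⁷ m/s

Zero net Lorentz force requires |qE| = |q v×B|, i.e. E = vB.
v = E/B = 4.30×10⁵/0.0316 = 1.36×10⁷ m/s.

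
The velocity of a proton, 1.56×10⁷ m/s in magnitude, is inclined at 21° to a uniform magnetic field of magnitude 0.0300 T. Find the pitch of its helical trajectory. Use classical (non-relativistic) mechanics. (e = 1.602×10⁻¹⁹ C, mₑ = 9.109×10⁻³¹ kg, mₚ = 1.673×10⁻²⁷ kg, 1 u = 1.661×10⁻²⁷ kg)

v∥ = v cosθ = 1.56×10⁷·cos21° ≈ 1.456×10⁷ m/s.
T = 2πm/(|q|B) = 2π(1.673×10⁻²⁷)/((1.602×10⁻¹⁹)(0.0300)) ≈ 2.187×10⁻⁶ s.
pitch = v∥ T = (1.456×10⁷)(2.187×10⁻⁶) ≈ 31.9 m.

p ≈ 31.9 m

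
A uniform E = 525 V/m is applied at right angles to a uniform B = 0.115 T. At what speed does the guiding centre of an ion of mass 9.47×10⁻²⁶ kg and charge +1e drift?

v_d ≈ 4570 m/s

The E×B drift speed is v_d = E/B.
v_d = 525/0.115 = 4570 m/s.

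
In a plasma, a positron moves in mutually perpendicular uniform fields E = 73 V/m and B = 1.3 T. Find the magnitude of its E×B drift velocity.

The E×B drift speed is v_d = E/B.
v_d = 73/1.3 = 56 m/s.

v_d ≈ 56 m/s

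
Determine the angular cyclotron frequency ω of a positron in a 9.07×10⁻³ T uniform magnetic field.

ω = |q|B/m.
ω = (1.602×10⁻¹⁹)(9.07×10⁻³)/9.109×10⁻³¹ ≈ 1.60×10⁹ rad/s.

ω ≈ 1.60×10⁹ rad/s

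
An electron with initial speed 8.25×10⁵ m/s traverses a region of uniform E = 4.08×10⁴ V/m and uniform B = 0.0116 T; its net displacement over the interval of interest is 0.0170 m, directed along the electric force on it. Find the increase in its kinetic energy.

The magnetic force is always ⟂ v and does no work; only the electric force changes KE.
ΔKE = F_E · d = |q|E d = (1.602×10⁻¹⁹)(4.08×10⁴)(0.0170) ≈ 1.11×10⁻¹⁶ J.

ΔKE ≈ 1.11×10⁻¹⁶ J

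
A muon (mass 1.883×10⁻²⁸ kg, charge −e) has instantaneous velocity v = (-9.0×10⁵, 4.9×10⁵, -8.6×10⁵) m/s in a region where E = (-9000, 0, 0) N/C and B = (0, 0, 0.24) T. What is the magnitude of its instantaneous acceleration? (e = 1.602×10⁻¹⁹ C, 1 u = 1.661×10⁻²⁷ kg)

|a| ≈ 2.06×10¹⁴ m/s²

v×B = (1.18×10⁵, 2.16×10⁵, 0) N/C.
E + v×B = (1.09×10⁵, 2.16×10⁵, 0) N/C.
F = q(E + v×B) = (−1.602×10⁻¹⁹ C)·(1.09×10⁵, 2.16×10⁵, 0) = (-1.74×10⁻¹⁴, -3.46×10⁻¹⁴, 0) N.
|a| = |F|/m = 3.873×10⁻¹⁴/1.883×10⁻²⁸ ≈ 2.06×10¹⁴ m/s².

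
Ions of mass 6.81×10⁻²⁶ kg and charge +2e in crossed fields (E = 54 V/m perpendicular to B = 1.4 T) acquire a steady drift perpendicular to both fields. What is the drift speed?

v_d ≈ 39 m/s

The E×B drift speed is v_d = E/B.
v_d = 54/1.4 = 39 m/s.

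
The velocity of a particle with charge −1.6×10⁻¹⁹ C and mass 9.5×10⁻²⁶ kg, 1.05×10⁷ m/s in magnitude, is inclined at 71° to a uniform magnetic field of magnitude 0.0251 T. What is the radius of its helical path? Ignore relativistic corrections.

r ≈ 235 m

v⊥ = v sinθ = 1.05×10⁷·sin71° ≈ 9.928×10⁶ m/s.
r = m v⊥/(|q|B) = (9.5×10⁻²⁶)(9.928×10⁶)/((1.6×10⁻¹⁹)(0.0251)) ≈ 235 m.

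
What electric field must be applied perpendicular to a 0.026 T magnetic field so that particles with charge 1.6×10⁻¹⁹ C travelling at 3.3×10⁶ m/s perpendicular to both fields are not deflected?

For straight-line motion qE = qvB, so E = vB.
E = 3.3×10⁶ × 0.026 = 8.6×10⁴ V/m.

E = 8.6×10⁴ V/m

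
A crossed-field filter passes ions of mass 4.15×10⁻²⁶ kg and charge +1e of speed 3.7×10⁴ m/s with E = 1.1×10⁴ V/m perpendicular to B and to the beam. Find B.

B = 0.30 T

Balance of forces in the selector: qE = qvB ⇒ B = E/v.
B = 1.1×10⁴/3.7×10⁴ = 0.30 T.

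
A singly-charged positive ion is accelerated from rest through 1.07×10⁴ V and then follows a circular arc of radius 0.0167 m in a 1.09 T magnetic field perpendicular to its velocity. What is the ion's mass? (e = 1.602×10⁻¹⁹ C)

Combine |q|V = ½mv² and r = mv/(|q|B): eliminate v to get m = qB²r²/(2V).
m = (1.602×10⁻¹⁹)(1.09)²(0.0167)²/(2·1.07×10⁴) ≈ 2.48×10⁻²⁷ kg.

m ≈ 2.48×10⁻²⁷ kg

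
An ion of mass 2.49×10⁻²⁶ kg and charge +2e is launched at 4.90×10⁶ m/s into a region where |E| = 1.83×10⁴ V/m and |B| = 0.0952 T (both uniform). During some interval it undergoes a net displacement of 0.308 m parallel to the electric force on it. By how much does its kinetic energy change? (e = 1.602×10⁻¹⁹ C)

The magnetic force is always ⟂ v and does no work; only the electric force changes KE.
ΔKE = F_E · d = |q|E d = (3.204×10⁻¹⁹)(1.83×10⁴)(0.308) ≈ 1.81×10⁻¹⁵ J.

ΔKE ≈ 1.81×10⁻¹⁵ J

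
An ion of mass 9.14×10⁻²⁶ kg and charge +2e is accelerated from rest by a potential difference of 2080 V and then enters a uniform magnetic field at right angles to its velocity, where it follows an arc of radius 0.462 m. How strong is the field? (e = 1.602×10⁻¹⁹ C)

v = √(2|q|V/m) = √(2·3.204×10⁻¹⁹·2080/9.14×10⁻²⁶) ≈ 1.208×10⁵ m/s.
B = mv/(|q|r) = (9.14×10⁻²⁶)(1.208×10⁵)/((3.204×10⁻¹⁹)(0.462)) ≈ 0.0746 T.

B ≈ 0.0746 T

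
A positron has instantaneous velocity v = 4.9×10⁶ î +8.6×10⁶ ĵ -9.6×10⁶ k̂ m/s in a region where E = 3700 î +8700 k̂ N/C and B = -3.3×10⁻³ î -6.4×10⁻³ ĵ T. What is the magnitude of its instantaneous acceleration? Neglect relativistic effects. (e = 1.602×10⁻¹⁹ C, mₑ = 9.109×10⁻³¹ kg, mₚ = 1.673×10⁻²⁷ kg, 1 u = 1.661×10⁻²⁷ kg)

v×B = (-6.14×10⁴, 3.17×10⁴, -2980) N/C.
E + v×B = (-5.77×10⁴, 3.17×10⁴, 5720) N/C.
F = q(E + v×B) = (1.602×10⁻¹⁹ C)·(-5.77×10⁴, 3.17×10⁴, 5720) = (-9.25×10⁻¹⁵, 5.08×10⁻¹⁵, 9.16×10⁻¹⁶) N.
|a| = |F|/m = 1.059×10⁻¹⁴/9.109×10⁻³¹ ≈ 1.16×10¹⁶ m/s².

|a| ≈ 1.16×10¹⁶ m/s²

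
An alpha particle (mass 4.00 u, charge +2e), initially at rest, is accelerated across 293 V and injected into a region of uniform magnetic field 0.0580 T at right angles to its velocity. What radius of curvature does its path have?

r ≈ 0.0601 m

Acceleration: |q|V = ½mv² ⇒ v = √(2|q|V/m) = √(2·3.204×10⁻¹⁹·293/6.644×10⁻²⁷) ≈ 1.681×10⁵ m/s.
In the field: r = mv/(|q|B) = (6.644×10⁻²⁷)(1.681×10⁵)/((3.204×10⁻¹⁹)(0.0580)) ≈ 0.0601 m.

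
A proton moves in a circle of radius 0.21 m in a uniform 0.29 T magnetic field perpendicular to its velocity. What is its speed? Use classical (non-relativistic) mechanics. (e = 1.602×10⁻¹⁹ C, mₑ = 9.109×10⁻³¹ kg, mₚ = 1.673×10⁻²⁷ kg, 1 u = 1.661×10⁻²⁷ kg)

v ≈ 5.8×10⁶ m/s

From |q|vB = mv²/r, v = |q|Br/m.
v = (1.602×10⁻¹⁹)(0.29)(0.21)/1.673×10⁻²⁷ ≈ 5.8×10⁶ m/s.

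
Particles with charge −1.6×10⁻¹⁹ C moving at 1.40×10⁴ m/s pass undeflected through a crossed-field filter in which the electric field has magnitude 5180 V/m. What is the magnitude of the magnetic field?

B = 0.370 T

Balance of forces in the selector: qE = qvB ⇒ B = E/v.
B = 5180/1.40×10⁴ = 0.370 T.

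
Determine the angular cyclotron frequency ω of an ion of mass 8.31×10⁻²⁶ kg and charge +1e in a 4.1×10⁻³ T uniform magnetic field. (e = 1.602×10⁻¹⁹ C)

ω = |q|B/m.
ω = (1.602×10⁻¹⁹)(4.1×10⁻³)/8.31×10⁻²⁶ ≈ 7900 rad/s.

ω ≈ 7900 rad/s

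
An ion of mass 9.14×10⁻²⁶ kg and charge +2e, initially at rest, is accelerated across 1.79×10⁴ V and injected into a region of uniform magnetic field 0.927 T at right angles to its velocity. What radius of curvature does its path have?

Acceleration: |q|V = ½mv² ⇒ v = √(2|q|V/m) = √(2·3.204×10⁻¹⁹·1.79×10⁴/9.14×10⁻²⁶) ≈ 3.543×10⁵ m/s.
In the field: r = mv/(|q|B) = (9.14×10⁻²⁶)(3.543×10⁵)/((3.204×10⁻¹⁹)(0.927)) ≈ 0.109 m.

r ≈ 0.109 m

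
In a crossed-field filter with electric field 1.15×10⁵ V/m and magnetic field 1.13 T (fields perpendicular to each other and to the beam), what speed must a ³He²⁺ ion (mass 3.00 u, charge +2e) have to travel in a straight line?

v = 1.02×10⁵ m/s

Zero net Lorentz force requires |qE| = |q v×B|, i.e. E = vB.
v = E/B = 1.15×10⁵/1.13 = 1.02×10⁵ m/s.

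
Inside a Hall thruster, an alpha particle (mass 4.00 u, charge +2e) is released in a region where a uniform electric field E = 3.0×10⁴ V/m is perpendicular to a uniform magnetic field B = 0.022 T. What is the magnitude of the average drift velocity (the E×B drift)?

v_d ≈ 1.4×10⁶ m/s

The E×B drift speed is v_d = E/B.
v_d = 3.0×10⁴/0.022 = 1.4×10⁶ m/s.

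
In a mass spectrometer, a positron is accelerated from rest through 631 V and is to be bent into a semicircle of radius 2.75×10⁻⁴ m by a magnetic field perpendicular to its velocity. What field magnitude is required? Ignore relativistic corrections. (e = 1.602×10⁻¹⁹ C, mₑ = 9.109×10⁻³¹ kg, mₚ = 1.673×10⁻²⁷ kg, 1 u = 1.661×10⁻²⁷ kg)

v = √(2|q|V/m) = √(2·1.602×10⁻¹⁹·631/9.109×10⁻³¹) ≈ 1.490×10⁷ m/s.
B = mv/(|q|r) = (9.109×10⁻³¹)(1.490×10⁷)/((1.602×10⁻¹⁹)(2.75×10⁻⁴)) ≈ 0.308 T.

B ≈ 0.308 T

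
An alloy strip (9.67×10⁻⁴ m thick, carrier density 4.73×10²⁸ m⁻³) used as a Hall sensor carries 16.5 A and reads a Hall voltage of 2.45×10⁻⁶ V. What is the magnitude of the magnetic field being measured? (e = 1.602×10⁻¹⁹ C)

B ≈ 1.09 T

From V_H = IB/(n e t), B = V_H n e t / I.
B = (2.45×10⁻⁶)(4.73×10²⁸)(1.602×10⁻¹⁹)(9.67×10⁻⁴)/16.5 ≈ 1.09 T.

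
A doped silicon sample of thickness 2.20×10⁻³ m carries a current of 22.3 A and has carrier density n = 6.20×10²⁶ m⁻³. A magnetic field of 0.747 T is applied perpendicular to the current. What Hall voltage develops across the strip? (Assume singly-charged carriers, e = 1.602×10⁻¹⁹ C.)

V_H = IB/(n e t).
V_H = (22.3)(0.747)/((6.20×10²⁶)(1.602×10⁻¹⁹)(2.20×10⁻³)) ≈ 7.62×10⁻⁵ V.

V_H ≈ 7.62×10⁻⁵ V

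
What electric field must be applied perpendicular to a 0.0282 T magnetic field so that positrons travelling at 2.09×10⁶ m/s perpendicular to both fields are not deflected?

E = 5.89×10⁴ V/m

For straight-line motion qE = qvB, so E = vB.
E = 2.09×10⁶ × 0.0282 = 5.89×10⁴ V/m.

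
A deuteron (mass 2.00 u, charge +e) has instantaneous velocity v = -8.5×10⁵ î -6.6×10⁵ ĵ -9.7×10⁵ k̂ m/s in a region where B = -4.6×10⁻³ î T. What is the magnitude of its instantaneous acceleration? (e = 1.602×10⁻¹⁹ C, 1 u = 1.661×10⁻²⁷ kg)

|a| ≈ 2.60×10¹¹ m/s²

v×B = (0, 4460, -3040) N/C.
F = q v×B = (1.602×10⁻¹⁹ C)·(0, 4460, -3040) = (0, 7.15×10⁻¹⁶, -4.86×10⁻¹⁶) N.
|a| = |F|/m = 8.646×10⁻¹⁶/3.322×10⁻²⁷ ≈ 2.60×10¹¹ m/s².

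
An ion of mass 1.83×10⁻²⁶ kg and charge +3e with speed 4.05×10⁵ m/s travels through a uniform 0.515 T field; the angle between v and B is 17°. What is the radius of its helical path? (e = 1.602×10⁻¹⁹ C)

r ≈ 8.75×10⁻³ m

v⊥ = v sinθ = 4.05×10⁵·sin17° ≈ 1.184×10⁵ m/s.
r = m v⊥/(|q|B) = (1.83×10⁻²⁶)(1.184×10⁵)/((4.806×10⁻¹⁹)(0.515)) ≈ 8.75×10⁻³ m.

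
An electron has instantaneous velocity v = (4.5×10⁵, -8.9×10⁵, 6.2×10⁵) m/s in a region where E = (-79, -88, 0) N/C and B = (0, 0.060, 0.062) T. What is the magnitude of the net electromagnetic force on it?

|F| ≈ 1.61×10⁻¹⁴ N

v×B = (-9.24×10⁴, -2.79×10⁴, 2.70×10⁴) N/C.
E + v×B = (-9.25×10⁴, -2.80×10⁴, 2.70×10⁴) N/C.
F = q(E + v×B) = (−1.602×10⁻¹⁹ C)·(-9.25×10⁴, -2.80×10⁴, 2.70×10⁴) = (1.48×10⁻¹⁴, 4.48×10⁻¹⁵, -4.33×10⁻¹⁵) N.
|F| = 1.61×10⁻¹⁴ N.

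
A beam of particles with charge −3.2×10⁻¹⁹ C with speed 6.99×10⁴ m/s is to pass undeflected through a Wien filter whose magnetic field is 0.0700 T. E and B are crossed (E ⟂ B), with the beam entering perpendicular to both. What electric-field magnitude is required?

For straight-line motion qE = qvB, so E = vB.
E = 6.99×10⁴ × 0.0700 = 4890 V/m.

E = 4890 V/m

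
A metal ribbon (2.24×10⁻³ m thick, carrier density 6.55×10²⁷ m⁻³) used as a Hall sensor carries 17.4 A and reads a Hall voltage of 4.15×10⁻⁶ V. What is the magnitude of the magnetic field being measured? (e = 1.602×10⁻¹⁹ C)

From V_H = IB/(n e t), B = V_H n e t / I.
B = (4.15×10⁻⁶)(6.55×10²⁷)(1.602×10⁻¹⁹)(2.24×10⁻³)/17.4 ≈ 0.561 T.

B ≈ 0.561 T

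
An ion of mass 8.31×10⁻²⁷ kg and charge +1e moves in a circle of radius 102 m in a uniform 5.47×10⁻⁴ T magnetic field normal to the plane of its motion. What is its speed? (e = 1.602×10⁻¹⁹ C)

From |q|vB = mv²/r, v = |q|Br/m.
v = (1.602×10⁻¹⁹)(5.47×10⁻⁴)(102)/8.31×10⁻²⁷ ≈ 1.08×10⁶ m/s.

v ≈ 1.08×10⁶ m/s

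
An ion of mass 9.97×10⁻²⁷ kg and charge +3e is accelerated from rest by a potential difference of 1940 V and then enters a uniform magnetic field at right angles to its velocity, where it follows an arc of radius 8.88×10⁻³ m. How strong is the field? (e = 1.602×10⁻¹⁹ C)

v = √(2|q|V/m) = √(2·4.806×10⁻¹⁹·1940/9.97×10⁻²⁷) ≈ 4.325×10⁵ m/s.
B = mv/(|q|r) = (9.97×10⁻²⁷)(4.325×10⁵)/((4.806×10⁻¹⁹)(8.88×10⁻³)) ≈ 1.01 T.

B ≈ 1.01 T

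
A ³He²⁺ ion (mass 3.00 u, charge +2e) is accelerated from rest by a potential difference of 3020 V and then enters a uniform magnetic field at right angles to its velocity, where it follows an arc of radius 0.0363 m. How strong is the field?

B ≈ 0.267 T

v = √(2|q|V/m) = √(2·3.204×10⁻¹⁹·3020/4.983×10⁻²⁷) ≈ 6.232×10⁵ m/s.
B = mv/(|q|r) = (4.983×10⁻²⁷)(6.232×10⁵)/((3.204×10⁻¹⁹)(0.0363)) ≈ 0.267 T.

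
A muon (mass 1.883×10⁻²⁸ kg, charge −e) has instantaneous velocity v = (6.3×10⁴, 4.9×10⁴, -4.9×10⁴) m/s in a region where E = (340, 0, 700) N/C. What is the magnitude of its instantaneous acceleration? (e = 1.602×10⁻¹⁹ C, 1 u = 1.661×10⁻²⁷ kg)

Only an electric field acts, so F = qE = (−1.602×10⁻¹⁹ C)·(340, 0, 700) = (-5.45×10⁻¹⁷, 0, -1.12×10⁻¹⁶) N.
|a| = |F|/m = 1.247×10⁻¹⁶/1.883×10⁻²⁸ ≈ 6.62×10¹¹ m/s².

|a| ≈ 6.62×10¹¹ m/s²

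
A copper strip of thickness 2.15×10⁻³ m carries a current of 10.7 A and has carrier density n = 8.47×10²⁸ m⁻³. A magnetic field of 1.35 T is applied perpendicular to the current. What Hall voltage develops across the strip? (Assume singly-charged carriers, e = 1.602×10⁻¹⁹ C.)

V_H ≈ 4.95×10⁻⁷ V

V_H = IB/(n e t).
V_H = (10.7)(1.35)/((8.47×10²⁸)(1.602×10⁻¹⁹)(2.15×10⁻³)) ≈ 4.95×10⁻⁷ V.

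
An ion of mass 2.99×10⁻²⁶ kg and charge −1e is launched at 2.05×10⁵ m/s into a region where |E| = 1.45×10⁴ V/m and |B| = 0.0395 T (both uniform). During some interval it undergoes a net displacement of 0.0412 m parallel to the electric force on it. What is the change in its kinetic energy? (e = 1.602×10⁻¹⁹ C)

ΔKE ≈ 9.57×10⁻¹⁷ J

The magnetic force is always ⟂ v and does no work; only the electric force changes KE.
ΔKE = F_E · d = |q|E d = (1.602×10⁻¹⁹)(1.45×10⁴)(0.0412) ≈ 9.57×10⁻¹⁷ J.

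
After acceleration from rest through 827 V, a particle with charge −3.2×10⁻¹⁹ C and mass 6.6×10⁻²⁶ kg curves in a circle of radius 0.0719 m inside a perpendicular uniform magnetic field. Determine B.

B ≈ 0.257 T

v = √(2|q|V/m) = √(2·3.2×10⁻¹⁹·827/6.6×10⁻²⁶) ≈ 8.955×10⁴ m/s.
B = mv/(|q|r) = (6.6×10⁻²⁶)(8.955×10⁴)/((3.2×10⁻¹⁹)(0.0719)) ≈ 0.257 T.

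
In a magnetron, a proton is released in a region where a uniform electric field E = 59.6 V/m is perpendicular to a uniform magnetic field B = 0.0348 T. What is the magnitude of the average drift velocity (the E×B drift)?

The E×B drift speed is v_d = E/B.
v_d = 59.6/0.0348 = 1710 m/s.

v_d ≈ 1710 m/s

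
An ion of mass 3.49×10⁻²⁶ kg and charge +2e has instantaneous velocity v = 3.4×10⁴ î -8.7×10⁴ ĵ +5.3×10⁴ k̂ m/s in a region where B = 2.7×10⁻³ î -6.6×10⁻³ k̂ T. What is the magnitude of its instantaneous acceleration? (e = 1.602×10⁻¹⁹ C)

v×B = (574, 368, 235) N/C.
F = q v×B = (3.204×10⁻¹⁹ C)·(574, 368, 235) = (1.84×10⁻¹⁶, 1.18×10⁻¹⁶, 7.53×10⁻¹⁷) N.
|a| = |F|/m = 2.310×10⁻¹⁶/3.49×10⁻²⁶ ≈ 6.62×10⁹ m/s².

|a| ≈ 6.62×10⁹ m/s²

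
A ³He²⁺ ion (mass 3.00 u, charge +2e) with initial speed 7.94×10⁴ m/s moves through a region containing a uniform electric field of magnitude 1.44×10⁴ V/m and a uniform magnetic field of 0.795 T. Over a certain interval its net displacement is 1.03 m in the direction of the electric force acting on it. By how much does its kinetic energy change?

ΔKE ≈ 4.75×10⁻¹⁵ J

The magnetic force is always ⟂ v and does no work; only the electric force changes KE.
ΔKE = F_E · d = |q|E d = (3.204×10⁻¹⁹)(1.44×10⁴)(1.03) ≈ 4.75×10⁻¹⁵ J.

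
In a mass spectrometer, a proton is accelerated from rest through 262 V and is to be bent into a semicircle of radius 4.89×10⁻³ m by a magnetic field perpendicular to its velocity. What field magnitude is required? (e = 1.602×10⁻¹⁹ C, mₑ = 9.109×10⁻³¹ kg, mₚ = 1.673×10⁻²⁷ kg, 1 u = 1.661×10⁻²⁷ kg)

v = √(2|q|V/m) = √(2·1.602×10⁻¹⁹·262/1.673×10⁻²⁷) ≈ 2.240×10⁵ m/s.
B = mv/(|q|r) = (1.673×10⁻²⁷)(2.240×10⁵)/((1.602×10⁻¹⁹)(4.89×10⁻³)) ≈ 0.478 T.

B ≈ 0.478 T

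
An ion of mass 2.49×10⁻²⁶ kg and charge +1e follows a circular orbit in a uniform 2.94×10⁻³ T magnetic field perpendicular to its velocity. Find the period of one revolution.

T ≈ 3.32×10⁻⁴ s

The cyclotron period depends only on m, q, B: T = 2πm/(|q|B).
T = 2π(2.49×10⁻²⁶)/((1.602×10⁻¹⁹)(2.94×10⁻³)) ≈ 3.32×10⁻⁴ s.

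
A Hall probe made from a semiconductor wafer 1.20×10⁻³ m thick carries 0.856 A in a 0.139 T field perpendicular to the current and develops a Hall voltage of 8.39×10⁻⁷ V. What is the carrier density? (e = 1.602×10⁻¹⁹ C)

n ≈ 7.38×10²⁶ m⁻³

From V_H = IB/(n e t), n = IB/(V_H e t).
n = (0.856)(0.139)/((8.39×10⁻⁷)(1.602×10⁻¹⁹)(1.20×10⁻³)) ≈ 7.38×10²⁶ m⁻³.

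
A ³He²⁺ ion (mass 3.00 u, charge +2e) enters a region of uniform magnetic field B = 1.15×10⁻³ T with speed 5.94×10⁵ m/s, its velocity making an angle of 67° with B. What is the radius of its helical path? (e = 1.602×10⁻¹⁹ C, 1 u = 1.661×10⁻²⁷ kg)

v⊥ = v sinθ = 5.94×10⁵·sin67° ≈ 5.468×10⁵ m/s.
r = m v⊥/(|q|B) = (4.983×10⁻²⁷)(5.468×10⁵)/((3.204×10⁻¹⁹)(1.15×10⁻³)) ≈ 7.39 m.

r ≈ 7.39 m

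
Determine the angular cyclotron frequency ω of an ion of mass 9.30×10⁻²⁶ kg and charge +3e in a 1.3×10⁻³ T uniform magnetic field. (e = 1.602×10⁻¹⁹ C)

ω ≈ 6700 rad/s

ω = |q|B/m.
ω = (4.806×10⁻¹⁹)(1.3×10⁻³)/9.30×10⁻²⁶ ≈ 6700 rad/s.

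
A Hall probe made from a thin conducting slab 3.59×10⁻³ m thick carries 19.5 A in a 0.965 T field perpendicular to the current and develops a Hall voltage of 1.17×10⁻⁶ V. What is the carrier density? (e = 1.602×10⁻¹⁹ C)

n ≈ 2.80×10²⁸ m⁻³

From V_H = IB/(n e t), n = IB/(V_H e t).
n = (19.5)(0.965)/((1.17×10⁻⁶)(1.602×10⁻¹⁹)(3.59×10⁻³)) ≈ 2.80×10²⁸ m⁻³.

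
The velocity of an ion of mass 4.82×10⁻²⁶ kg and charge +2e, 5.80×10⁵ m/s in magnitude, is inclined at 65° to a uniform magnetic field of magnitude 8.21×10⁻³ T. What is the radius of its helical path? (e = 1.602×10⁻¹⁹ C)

r ≈ 9.63 m

v⊥ = v sinθ = 5.80×10⁵·sin65° ≈ 5.257×10⁵ m/s.
r = m v⊥/(|q|B) = (4.82×10⁻²⁶)(5.257×10⁵)/((3.204×10⁻¹⁹)(8.21×10⁻³)) ≈ 9.63 m.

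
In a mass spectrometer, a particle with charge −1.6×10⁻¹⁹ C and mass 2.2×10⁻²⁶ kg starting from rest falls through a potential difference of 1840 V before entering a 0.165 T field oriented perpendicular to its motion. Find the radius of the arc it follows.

r ≈ 0.136 m

Acceleration: |q|V = ½mv² ⇒ v = √(2|q|V/m) = √(2·1.6×10⁻¹⁹·1840/2.2×10⁻²⁶) ≈ 1.636×10⁵ m/s.
In the field: r = mv/(|q|B) = (2.2×10⁻²⁶)(1.636×10⁵)/((1.6×10⁻¹⁹)(0.165)) ≈ 0.136 m.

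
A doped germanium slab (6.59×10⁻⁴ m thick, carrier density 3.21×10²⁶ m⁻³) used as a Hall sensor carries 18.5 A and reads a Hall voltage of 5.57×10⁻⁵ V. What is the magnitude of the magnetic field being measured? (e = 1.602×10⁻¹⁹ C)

B ≈ 0.102 T

From V_H = IB/(n e t), B = V_H n e t / I.
B = (5.57×10⁻⁵)(3.21×10²⁶)(1.602×10⁻¹⁹)(6.59×10⁻⁴)/18.5 ≈ 0.102 T.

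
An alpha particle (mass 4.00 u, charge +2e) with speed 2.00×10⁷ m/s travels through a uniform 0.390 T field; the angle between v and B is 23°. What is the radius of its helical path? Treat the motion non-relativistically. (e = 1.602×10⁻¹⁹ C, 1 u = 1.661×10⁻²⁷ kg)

v⊥ = v sinθ = 2.00×10⁷·sin23° ≈ 7.815×10⁶ m/s.
r = m v⊥/(|q|B) = (6.644×10⁻²⁷)(7.815×10⁶)/((3.204×10⁻¹⁹)(0.390)) ≈ 0.416 m.

r ≈ 0.416 m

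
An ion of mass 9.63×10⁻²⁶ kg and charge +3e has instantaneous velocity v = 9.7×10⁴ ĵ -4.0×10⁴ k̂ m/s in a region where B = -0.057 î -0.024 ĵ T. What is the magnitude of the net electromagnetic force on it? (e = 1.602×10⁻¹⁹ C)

v×B = (-960, 2280, 5530) N/C.
F = q v×B = (4.806×10⁻¹⁹ C)·(-960, 2280, 5530) = (-4.61×10⁻¹⁶, 1.10×10⁻¹⁵, 2.66×10⁻¹⁵) N.
|F| = 2.91×10⁻¹⁵ N.

|F| ≈ 2.91×10⁻¹⁵ N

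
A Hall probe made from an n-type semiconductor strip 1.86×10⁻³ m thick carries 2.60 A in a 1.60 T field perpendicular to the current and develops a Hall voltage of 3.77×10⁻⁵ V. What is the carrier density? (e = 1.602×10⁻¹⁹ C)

From V_H = IB/(n e t), n = IB/(V_H e t).
n = (2.60)(1.60)/((3.77×10⁻⁵)(1.602×10⁻¹⁹)(1.86×10⁻³)) ≈ 3.70×10²⁶ m⁻³.

n ≈ 3.70×10²⁶ m⁻³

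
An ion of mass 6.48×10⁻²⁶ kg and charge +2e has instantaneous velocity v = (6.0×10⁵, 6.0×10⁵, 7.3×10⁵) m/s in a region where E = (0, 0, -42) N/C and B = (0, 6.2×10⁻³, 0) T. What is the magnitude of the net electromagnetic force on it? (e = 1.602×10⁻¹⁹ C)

|F| ≈ 1.87×10⁻¹⁵ N

v×B = (-4530, 0, 3720) N/C.
E + v×B = (-4530, 0, 3680) N/C.
F = q(E + v×B) = (3.204×10⁻¹⁹ C)·(-4530, 0, 3680) = (-1.45×10⁻¹⁵, 0, 1.18×10⁻¹⁵) N.
|F| = 1.87×10⁻¹⁵ N.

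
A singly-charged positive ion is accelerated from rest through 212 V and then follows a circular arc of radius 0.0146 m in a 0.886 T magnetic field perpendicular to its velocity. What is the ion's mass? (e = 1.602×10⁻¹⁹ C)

Combine |q|V = ½mv² and r = mv/(|q|B): eliminate v to get m = qB²r²/(2V).
m = (1.602×10⁻¹⁹)(0.886)²(0.0146)²/(2·212) ≈ 6.32×10⁻²⁶ kg.

m ≈ 6.32×10⁻²⁶ kg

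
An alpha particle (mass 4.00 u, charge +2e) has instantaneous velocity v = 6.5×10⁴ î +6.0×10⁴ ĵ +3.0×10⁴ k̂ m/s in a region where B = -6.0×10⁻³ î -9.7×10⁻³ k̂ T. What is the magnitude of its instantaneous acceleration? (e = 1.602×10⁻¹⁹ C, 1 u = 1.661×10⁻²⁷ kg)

v×B = (-582, 450, 360) N/C.
F = q v×B = (3.204×10⁻¹⁹ C)·(-582, 450, 360) = (-1.86×10⁻¹⁶, 1.44×10⁻¹⁶, 1.15×10⁻¹⁶) N.
|a| = |F|/m = 2.625×10⁻¹⁶/6.644×10⁻²⁷ ≈ 3.95×10¹⁰ m/s².

|a| ≈ 3.95×10¹⁰ m/s²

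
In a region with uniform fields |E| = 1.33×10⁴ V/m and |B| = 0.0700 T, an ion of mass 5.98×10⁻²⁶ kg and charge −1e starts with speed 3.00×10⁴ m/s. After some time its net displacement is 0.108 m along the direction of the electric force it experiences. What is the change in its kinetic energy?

ΔKE ≈ 2.30×10⁻¹⁶ J

The magnetic force is always ⟂ v and does no work; only the electric force changes KE.
ΔKE = F_E · d = |q|E d = (1.602×10⁻¹⁹)(1.33×10⁴)(0.108) ≈ 2.30×10⁻¹⁶ J.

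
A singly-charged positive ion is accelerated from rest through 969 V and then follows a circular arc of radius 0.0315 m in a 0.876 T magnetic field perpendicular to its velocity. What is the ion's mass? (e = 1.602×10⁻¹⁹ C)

Combine |q|V = ½mv² and r = mv/(|q|B): eliminate v to get m = qB²r²/(2V).
m = (1.602×10⁻¹⁹)(0.876)²(0.0315)²/(2·969) ≈ 6.29×10⁻²⁶ kg.

m ≈ 6.29×10⁻²⁶ kg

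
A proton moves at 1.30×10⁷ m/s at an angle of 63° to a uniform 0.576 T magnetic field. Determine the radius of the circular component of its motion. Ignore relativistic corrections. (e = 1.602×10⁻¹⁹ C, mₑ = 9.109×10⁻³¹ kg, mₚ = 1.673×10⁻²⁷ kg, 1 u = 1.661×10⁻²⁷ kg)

r ≈ 0.210 m

v⊥ = v sinθ = 1.30×10⁷·sin63° ≈ 1.158×10⁷ m/s.
r = m v⊥/(|q|B) = (1.673×10⁻²⁷)(1.158×10⁷)/((1.602×10⁻¹⁹)(0.576)) ≈ 0.210 m.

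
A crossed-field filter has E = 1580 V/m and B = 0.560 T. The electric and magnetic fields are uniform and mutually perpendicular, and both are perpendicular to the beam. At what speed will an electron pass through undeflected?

v = 2820 m/s

Zero net Lorentz force requires |qE| = |q v×B|, i.e. E = vB.
v = E/B = 1580/0.560 = 2820 m/s.
The result is independent of the particle's charge and mass.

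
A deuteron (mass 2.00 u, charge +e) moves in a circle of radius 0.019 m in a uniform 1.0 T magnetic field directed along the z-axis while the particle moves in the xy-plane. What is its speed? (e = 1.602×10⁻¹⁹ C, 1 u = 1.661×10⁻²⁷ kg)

v ≈ 9.2×10⁵ m/s

From |q|vB = mv²/r, v = |q|Br/m.
v = (1.602×10⁻¹⁹)(1.0)(0.019)/3.322×10⁻²⁷ ≈ 9.2×10⁵ m/s.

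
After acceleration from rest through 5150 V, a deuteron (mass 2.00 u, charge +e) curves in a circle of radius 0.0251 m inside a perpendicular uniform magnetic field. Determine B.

B ≈ 0.582 T

v = √(2|q|V/m) = √(2·1.602×10⁻¹⁹·5150/3.322×10⁻²⁷) ≈ 7.048×10⁵ m/s.
B = mv/(|q|r) = (3.322×10⁻²⁷)(7.048×10⁵)/((1.602×10⁻¹⁹)(0.0251)) ≈ 0.582 T.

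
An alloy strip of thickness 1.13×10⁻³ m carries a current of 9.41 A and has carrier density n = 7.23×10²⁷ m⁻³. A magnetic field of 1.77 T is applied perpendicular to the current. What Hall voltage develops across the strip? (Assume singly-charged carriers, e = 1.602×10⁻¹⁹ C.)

V_H = IB/(n e t).
V_H = (9.41)(1.77)/((7.23×10²⁷)(1.602×10⁻¹⁹)(1.13×10⁻³)) ≈ 1.27×10⁻⁵ V.

V_H ≈ 1.27×10⁻⁵ V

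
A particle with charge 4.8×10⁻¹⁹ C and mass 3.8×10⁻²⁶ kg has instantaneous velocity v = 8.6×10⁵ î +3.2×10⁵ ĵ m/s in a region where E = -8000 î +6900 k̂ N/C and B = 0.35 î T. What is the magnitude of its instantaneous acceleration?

|a| ≈ 1.33×10¹² m/s²

v×B = (0, 0, -1.12×10⁵) N/C.
E + v×B = (-8000, 0, -1.05×10⁵) N/C.
F = q(E + v×B) = (4.8×10⁻¹⁹ C)·(-8000, 0, -1.05×10⁵) = (-3.84×10⁻¹⁵, 0, -5.04×10⁻¹⁴) N.
|a| = |F|/m = 5.059×10⁻¹⁴/3.8×10⁻²⁶ ≈ 1.33×10¹² m/s².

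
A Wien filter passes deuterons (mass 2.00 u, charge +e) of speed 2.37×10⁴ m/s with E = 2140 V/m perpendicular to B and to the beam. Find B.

B = 0.0903 T

Balance of forces in the selector: qE = qvB ⇒ B = E/v.
B = 2140/2.37×10⁴ = 0.0903 T.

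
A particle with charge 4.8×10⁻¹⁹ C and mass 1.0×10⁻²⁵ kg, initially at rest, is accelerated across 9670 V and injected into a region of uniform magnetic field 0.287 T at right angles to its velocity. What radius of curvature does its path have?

r ≈ 0.221 m

Acceleration: |q|V = ½mv² ⇒ v = √(2|q|V/m) = √(2·4.8×10⁻¹⁹·9670/1.0×10⁻²⁵) ≈ 3.047×10⁵ m/s.
In the field: r = mv/(|q|B) = (1.0×10⁻²⁵)(3.047×10⁵)/((4.8×10⁻¹⁹)(0.287)) ≈ 0.221 m.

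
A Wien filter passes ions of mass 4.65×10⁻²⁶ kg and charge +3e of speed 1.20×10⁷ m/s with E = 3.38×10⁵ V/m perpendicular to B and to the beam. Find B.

Balance of forces in the selector: qE = qvB ⇒ B = E/v.
B = 3.38×10⁵/1.20×10⁷ = 0.0282 T.

B = 0.0282 T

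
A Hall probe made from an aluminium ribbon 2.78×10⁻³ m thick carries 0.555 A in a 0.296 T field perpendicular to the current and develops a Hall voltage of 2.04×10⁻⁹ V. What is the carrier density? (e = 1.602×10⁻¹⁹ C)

n ≈ 1.81×10²⁹ m⁻³

From V_H = IB/(n e t), n = IB/(V_H e t).
n = (0.555)(0.296)/((2.04×10⁻⁹)(1.602×10⁻¹⁹)(2.78×10⁻³)) ≈ 1.81×10²⁹ m⁻³.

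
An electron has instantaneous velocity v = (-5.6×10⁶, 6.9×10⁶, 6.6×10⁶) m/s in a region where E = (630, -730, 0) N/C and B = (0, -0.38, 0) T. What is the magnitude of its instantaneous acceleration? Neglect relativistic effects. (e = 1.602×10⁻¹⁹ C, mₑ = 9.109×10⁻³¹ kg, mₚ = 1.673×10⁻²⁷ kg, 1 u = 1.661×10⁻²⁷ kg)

v×B = (2.51×10⁶, 0, 2.13×10⁶) N/C.
E + v×B = (2.51×10⁶, -730, 2.13×10⁶) N/C.
F = q(E + v×B) = (−1.602×10⁻¹⁹ C)·(2.51×10⁶, -730, 2.13×10⁶) = (-4.02×10⁻¹³, 1.17×10⁻¹⁶, -3.41×10⁻¹³) N.
|a| = |F|/m = 5.270×10⁻¹³/9.109×10⁻³¹ ≈ 5.79×10¹⁷ m/s².

|a| ≈ 5.79×10¹⁷ m/s²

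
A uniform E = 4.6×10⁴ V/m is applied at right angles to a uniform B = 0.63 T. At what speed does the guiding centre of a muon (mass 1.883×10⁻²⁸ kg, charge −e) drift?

v_d ≈ 7.3×10⁴ m/s

The steady drift has the magnetic force balancing the electric force, so v_d = E/B.
v_d = 4.6×10⁴/0.63 = 7.3×10⁴ m/s.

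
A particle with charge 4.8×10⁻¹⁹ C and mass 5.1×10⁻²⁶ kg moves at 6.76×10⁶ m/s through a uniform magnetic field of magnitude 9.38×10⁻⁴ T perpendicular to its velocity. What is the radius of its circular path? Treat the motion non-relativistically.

r ≈ 766 m

The magnetic force provides the centripetal force: |q|vB = mv²/r.
r = mv/(|q|B) = (5.1×10⁻²⁶)(6.76×10⁶)/((4.8×10⁻¹⁹)(9.38×10⁻⁴)) ≈ 766 m.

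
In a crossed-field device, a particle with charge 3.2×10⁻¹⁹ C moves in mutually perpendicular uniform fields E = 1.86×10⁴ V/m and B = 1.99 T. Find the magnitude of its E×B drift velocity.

The steady drift has the magnetic force balancing the electric force, so v_d = E/B.
v_d = 1.86×10⁴/1.99 = 9350 m/s.

v_d ≈ 9350 m/s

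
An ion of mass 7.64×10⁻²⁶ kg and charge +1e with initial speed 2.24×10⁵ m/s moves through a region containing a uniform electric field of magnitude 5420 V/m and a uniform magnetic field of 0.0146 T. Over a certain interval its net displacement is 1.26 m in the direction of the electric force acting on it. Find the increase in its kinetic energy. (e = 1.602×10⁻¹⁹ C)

The magnetic force is always ⟂ v and does no work; only the electric force changes KE.
ΔKE = F_E · d = |q|E d = (1.602×10⁻¹⁹)(5420)(1.26) ≈ 1.09×10⁻¹⁵ J.

ΔKE ≈ 1.09×10⁻¹⁵ J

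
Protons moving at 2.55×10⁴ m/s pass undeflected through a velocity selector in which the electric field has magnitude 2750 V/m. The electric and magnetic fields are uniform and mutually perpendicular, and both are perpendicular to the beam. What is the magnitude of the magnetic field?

B = 0.108 T

Balance of forces in the selector: qE = qvB ⇒ B = E/v.
B = 2750/2.55×10⁴ = 0.108 T.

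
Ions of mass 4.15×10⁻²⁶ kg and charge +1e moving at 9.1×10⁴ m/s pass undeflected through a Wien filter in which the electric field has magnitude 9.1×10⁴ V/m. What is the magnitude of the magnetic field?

B = 1.0 T

Balance of forces in the selector: qE = qvB ⇒ B = E/v.
B = 9.1×10⁴/9.1×10⁴ = 1.0 T.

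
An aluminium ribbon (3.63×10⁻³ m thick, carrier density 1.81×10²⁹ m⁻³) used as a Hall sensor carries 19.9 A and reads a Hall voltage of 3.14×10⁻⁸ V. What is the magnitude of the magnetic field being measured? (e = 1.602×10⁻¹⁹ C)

From V_H = IB/(n e t), B = V_H n e t / I.
B = (3.14×10⁻⁸)(1.81×10²⁹)(1.602×10⁻¹⁹)(3.63×10⁻³)/19.9 ≈ 0.166 T.

B ≈ 0.166 T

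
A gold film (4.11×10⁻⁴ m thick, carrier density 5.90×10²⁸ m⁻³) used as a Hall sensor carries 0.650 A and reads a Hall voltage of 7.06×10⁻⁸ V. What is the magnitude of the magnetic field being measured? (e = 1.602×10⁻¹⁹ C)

B ≈ 0.422 T

From V_H = IB/(n e t), B = V_H n e t / I.
B = (7.06×10⁻⁸)(5.90×10²⁸)(1.602×10⁻¹⁹)(4.11×10⁻⁴)/0.650 ≈ 0.422 T.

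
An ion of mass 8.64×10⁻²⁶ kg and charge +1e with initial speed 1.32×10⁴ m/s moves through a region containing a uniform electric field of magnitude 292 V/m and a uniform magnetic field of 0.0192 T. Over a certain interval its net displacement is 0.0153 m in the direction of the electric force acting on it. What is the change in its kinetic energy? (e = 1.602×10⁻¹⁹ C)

ΔKE ≈ 7.16×10⁻¹⁹ J

The magnetic force is always ⟂ v and does no work; only the electric force changes KE.
ΔKE = F_E · d = |q|E d = (1.602×10⁻¹⁹)(292)(0.0153) ≈ 7.16×10⁻¹⁹ J.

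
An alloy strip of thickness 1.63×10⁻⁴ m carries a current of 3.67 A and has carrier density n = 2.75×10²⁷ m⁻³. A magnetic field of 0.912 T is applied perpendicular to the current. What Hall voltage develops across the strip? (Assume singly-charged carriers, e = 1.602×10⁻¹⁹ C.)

V_H = IB/(n e t).
V_H = (3.67)(0.912)/((2.75×10²⁷)(1.602×10⁻¹⁹)(1.63×10⁻⁴)) ≈ 4.66×10⁻⁵ V.

V_H ≈ 4.66×10⁻⁵ V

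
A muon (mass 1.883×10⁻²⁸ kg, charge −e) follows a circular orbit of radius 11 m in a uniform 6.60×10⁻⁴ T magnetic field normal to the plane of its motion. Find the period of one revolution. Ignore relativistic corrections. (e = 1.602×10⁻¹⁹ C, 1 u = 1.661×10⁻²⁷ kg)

T ≈ 1.12×10⁻⁵ s

The cyclotron period depends only on m, q, B: T = 2πm/(|q|B).
T = 2π(1.883×10⁻²⁸)/((1.602×10⁻¹⁹)(6.60×10⁻⁴)) ≈ 1.12×10⁻⁵ s.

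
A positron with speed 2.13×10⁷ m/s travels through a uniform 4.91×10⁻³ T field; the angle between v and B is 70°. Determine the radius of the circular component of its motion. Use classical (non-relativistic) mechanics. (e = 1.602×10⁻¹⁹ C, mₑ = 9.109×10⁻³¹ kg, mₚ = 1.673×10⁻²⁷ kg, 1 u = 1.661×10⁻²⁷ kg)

v⊥ = v sinθ = 2.13×10⁷·sin70° ≈ 2.002×10⁷ m/s.
r = m v⊥/(|q|B) = (9.109×10⁻³¹)(2.002×10⁷)/((1.602×10⁻¹⁹)(4.91×10⁻³)) ≈ 0.0232 m.

r ≈ 0.0232 m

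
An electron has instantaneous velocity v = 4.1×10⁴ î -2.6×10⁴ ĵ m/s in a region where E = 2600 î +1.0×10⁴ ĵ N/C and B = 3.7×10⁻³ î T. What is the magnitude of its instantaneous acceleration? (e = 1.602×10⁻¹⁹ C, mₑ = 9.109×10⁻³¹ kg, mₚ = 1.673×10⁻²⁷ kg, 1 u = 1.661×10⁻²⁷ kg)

v×B = (0, 0, 96.2) N/C.
E + v×B = (2600, 1.00×10⁴, 96.2) N/C.
F = q(E + v×B) = (−1.602×10⁻¹⁹ C)·(2600, 1.00×10⁴, 96.2) = (-4.17×10⁻¹⁶, -1.60×10⁻¹⁵, -1.54×10⁻¹⁷) N.
|a| = |F|/m = 1.655×10⁻¹⁵/9.109×10⁻³¹ ≈ 1.82×10¹⁵ m/s².

|a| ≈ 1.82×10¹⁵ m/s²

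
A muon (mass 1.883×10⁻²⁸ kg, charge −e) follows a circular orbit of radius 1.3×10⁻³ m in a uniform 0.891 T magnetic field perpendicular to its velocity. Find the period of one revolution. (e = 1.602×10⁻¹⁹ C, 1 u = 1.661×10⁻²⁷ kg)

The cyclotron period depends only on m, q, B: T = 2πm/(|q|B).
T = 2π(1.883×10⁻²⁸)/((1.602×10⁻¹⁹)(0.891)) ≈ 8.29×10⁻⁹ s.

T ≈ 8.29×10⁻⁹ s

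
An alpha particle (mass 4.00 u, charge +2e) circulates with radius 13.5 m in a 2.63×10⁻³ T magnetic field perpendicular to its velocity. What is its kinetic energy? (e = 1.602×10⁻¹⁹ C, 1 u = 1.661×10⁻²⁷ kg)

v = |q|Br/m, then KE = ½mv² = (qBr)²/(2m).
v = (3.204×10⁻¹⁹)(2.63×10⁻³)(13.5)/6.644×10⁻²⁷ ≈ 1.712×10⁶ m/s.
KE = ½(6.644×10⁻²⁷)(1.712×10⁶)² ≈ 9.74×10⁻¹⁵ J.

KE ≈ 9.74×10⁻¹⁵ J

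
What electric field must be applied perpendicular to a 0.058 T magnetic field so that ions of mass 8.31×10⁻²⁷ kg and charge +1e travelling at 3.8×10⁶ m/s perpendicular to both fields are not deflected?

E = 2.2×10⁵ V/m

For straight-line motion qE = qvB, so E = vB.
E = 3.8×10⁶ × 0.058 = 2.2×10⁵ V/m.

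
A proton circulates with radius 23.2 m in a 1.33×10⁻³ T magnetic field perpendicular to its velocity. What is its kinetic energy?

KE ≈ 4.56×10⁴ eV

v = |q|Br/m, then KE = ½mv² = (qBr)²/(2m).
v = (1.602×10⁻¹⁹)(1.33×10⁻³)(23.2)/1.673×10⁻²⁷ ≈ 2.955×10⁶ m/s.
KE = ½(1.673×10⁻²⁷)(2.955×10⁶)² ≈ 7.30×10⁻¹⁵ J = 4.56×10⁴ eV.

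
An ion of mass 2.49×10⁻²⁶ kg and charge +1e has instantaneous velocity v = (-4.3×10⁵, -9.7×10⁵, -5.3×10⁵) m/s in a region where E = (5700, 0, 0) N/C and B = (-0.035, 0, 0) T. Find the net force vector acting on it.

F ≈ (9.13×10⁻¹⁶, 2.97×10⁻¹⁵, -5.44×10⁻¹⁵) N

v×B = (0, 1.86×10⁴, -3.40×10⁴) N/C.
E + v×B = (5700, 1.86×10⁴, -3.40×10⁴) N/C.
F = q(E + v×B) = (1.602×10⁻¹⁹ C)·(5700, 1.86×10⁴, -3.40×10⁴) = (9.13×10⁻¹⁶, 2.97×10⁻¹⁵, -5.44×10⁻¹⁵) N.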